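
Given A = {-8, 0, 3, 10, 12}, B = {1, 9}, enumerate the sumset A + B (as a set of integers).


A + B = {a + b : a ∈ A, b ∈ B}.
Enumerate all |A|·|B| = 5·2 = 10 pairs (a, b) and collect distinct sums.
a = -8: -8+1=-7, -8+9=1
a = 0: 0+1=1, 0+9=9
a = 3: 3+1=4, 3+9=12
a = 10: 10+1=11, 10+9=19
a = 12: 12+1=13, 12+9=21
Collecting distinct sums: A + B = {-7, 1, 4, 9, 11, 12, 13, 19, 21}
|A + B| = 9

A + B = {-7, 1, 4, 9, 11, 12, 13, 19, 21}


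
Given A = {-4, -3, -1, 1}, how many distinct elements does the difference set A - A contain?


A - A = {a - a' : a, a' ∈ A}; |A| = 4.
Bounds: 2|A|-1 ≤ |A - A| ≤ |A|² - |A| + 1, i.e. 7 ≤ |A - A| ≤ 13.
Note: 0 ∈ A - A always (from a - a). The set is symmetric: if d ∈ A - A then -d ∈ A - A.
Enumerate nonzero differences d = a - a' with a > a' (then include -d):
Positive differences: {1, 2, 3, 4, 5}
Full difference set: {0} ∪ (positive diffs) ∪ (negative diffs).
|A - A| = 1 + 2·5 = 11 (matches direct enumeration: 11).

|A - A| = 11


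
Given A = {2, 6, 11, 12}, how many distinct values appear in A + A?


A + A = {a + a' : a, a' ∈ A}; |A| = 4.
General bounds: 2|A| - 1 ≤ |A + A| ≤ |A|(|A|+1)/2, i.e. 7 ≤ |A + A| ≤ 10.
Lower bound 2|A|-1 is attained iff A is an arithmetic progression.
Enumerate sums a + a' for a ≤ a' (symmetric, so this suffices):
a = 2: 2+2=4, 2+6=8, 2+11=13, 2+12=14
a = 6: 6+6=12, 6+11=17, 6+12=18
a = 11: 11+11=22, 11+12=23
a = 12: 12+12=24
Distinct sums: {4, 8, 12, 13, 14, 17, 18, 22, 23, 24}
|A + A| = 10

|A + A| = 10


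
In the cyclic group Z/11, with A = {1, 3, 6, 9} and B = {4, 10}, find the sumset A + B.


Work in Z/11Z: reduce every sum a + b modulo 11.
Enumerate all 8 pairs:
a = 1: 1+4=5, 1+10=0
a = 3: 3+4=7, 3+10=2
a = 6: 6+4=10, 6+10=5
a = 9: 9+4=2, 9+10=8
Distinct residues collected: {0, 2, 5, 7, 8, 10}
|A + B| = 6 (out of 11 total residues).

A + B = {0, 2, 5, 7, 8, 10}


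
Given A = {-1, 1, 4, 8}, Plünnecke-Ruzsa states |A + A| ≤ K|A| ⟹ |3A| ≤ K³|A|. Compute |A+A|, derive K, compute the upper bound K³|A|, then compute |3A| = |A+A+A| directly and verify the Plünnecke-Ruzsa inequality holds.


|A| = 4.
Step 1: Compute A + A by enumerating all 16 pairs.
A + A = {-2, 0, 2, 3, 5, 7, 8, 9, 12, 16}, so |A + A| = 10.
Step 2: Doubling constant K = |A + A|/|A| = 10/4 = 10/4 ≈ 2.5000.
Step 3: Plünnecke-Ruzsa gives |3A| ≤ K³·|A| = (2.5000)³ · 4 ≈ 62.5000.
Step 4: Compute 3A = A + A + A directly by enumerating all triples (a,b,c) ∈ A³; |3A| = 19.
Step 5: Check 19 ≤ 62.5000? Yes ✓.

K = 10/4, Plünnecke-Ruzsa bound K³|A| ≈ 62.5000, |3A| = 19, inequality holds.


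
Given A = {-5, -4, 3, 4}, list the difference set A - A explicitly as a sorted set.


A - A = {a - a' : a, a' ∈ A}.
Compute a - a' for each ordered pair (a, a'):
a = -5: -5--5=0, -5--4=-1, -5-3=-8, -5-4=-9
a = -4: -4--5=1, -4--4=0, -4-3=-7, -4-4=-8
a = 3: 3--5=8, 3--4=7, 3-3=0, 3-4=-1
a = 4: 4--5=9, 4--4=8, 4-3=1, 4-4=0
Collecting distinct values (and noting 0 appears from a-a):
A - A = {-9, -8, -7, -1, 0, 1, 7, 8, 9}
|A - A| = 9

A - A = {-9, -8, -7, -1, 0, 1, 7, 8, 9}


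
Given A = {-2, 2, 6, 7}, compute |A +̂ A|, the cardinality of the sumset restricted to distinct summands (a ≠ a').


Restricted sumset: A +̂ A = {a + a' : a ∈ A, a' ∈ A, a ≠ a'}.
Equivalently, take A + A and drop any sum 2a that is achievable ONLY as a + a for a ∈ A (i.e. sums representable only with equal summands).
Enumerate pairs (a, a') with a < a' (symmetric, so each unordered pair gives one sum; this covers all a ≠ a'):
  -2 + 2 = 0
  -2 + 6 = 4
  -2 + 7 = 5
  2 + 6 = 8
  2 + 7 = 9
  6 + 7 = 13
Collected distinct sums: {0, 4, 5, 8, 9, 13}
|A +̂ A| = 6
(Reference bound: |A +̂ A| ≥ 2|A| - 3 for |A| ≥ 2, with |A| = 4 giving ≥ 5.)

|A +̂ A| = 6


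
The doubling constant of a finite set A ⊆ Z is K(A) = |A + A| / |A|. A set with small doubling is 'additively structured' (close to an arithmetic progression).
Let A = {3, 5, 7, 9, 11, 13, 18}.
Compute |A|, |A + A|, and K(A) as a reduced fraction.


|A| = 7.
Compute A + A by enumerating all 49 pairs.
A + A = {6, 8, 10, 12, 14, 16, 18, 20, 21, 22, 23, 24, 25, 26, 27, 29, 31, 36}, so |A + A| = 18.
K = |A + A| / |A| = 18/7 (already in lowest terms) ≈ 2.5714.
Reference: AP of size 7 gives K = 13/7 ≈ 1.8571; a fully generic set of size 7 gives K ≈ 4.0000.

|A| = 7, |A + A| = 18, K = 18/7.


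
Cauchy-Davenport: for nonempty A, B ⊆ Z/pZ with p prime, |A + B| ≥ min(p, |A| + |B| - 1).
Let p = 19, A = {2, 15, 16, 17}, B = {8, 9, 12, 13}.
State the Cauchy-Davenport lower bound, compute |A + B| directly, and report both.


Cauchy-Davenport: |A + B| ≥ min(p, |A| + |B| - 1) for A, B nonempty in Z/pZ.
|A| = 4, |B| = 4, p = 19.
CD lower bound = min(19, 4 + 4 - 1) = min(19, 7) = 7.
Compute A + B mod 19 directly:
a = 2: 2+8=10, 2+9=11, 2+12=14, 2+13=15
a = 15: 15+8=4, 15+9=5, 15+12=8, 15+13=9
a = 16: 16+8=5, 16+9=6, 16+12=9, 16+13=10
a = 17: 17+8=6, 17+9=7, 17+12=10, 17+13=11
A + B = {4, 5, 6, 7, 8, 9, 10, 11, 14, 15}, so |A + B| = 10.
Verify: 10 ≥ 7? Yes ✓.

CD lower bound = 7, actual |A + B| = 10.


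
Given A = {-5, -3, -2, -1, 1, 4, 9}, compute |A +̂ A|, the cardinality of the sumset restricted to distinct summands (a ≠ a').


Restricted sumset: A +̂ A = {a + a' : a ∈ A, a' ∈ A, a ≠ a'}.
Equivalently, take A + A and drop any sum 2a that is achievable ONLY as a + a for a ∈ A (i.e. sums representable only with equal summands).
Enumerate pairs (a, a') with a < a' (symmetric, so each unordered pair gives one sum; this covers all a ≠ a'):
  -5 + -3 = -8
  -5 + -2 = -7
  -5 + -1 = -6
  -5 + 1 = -4
  -5 + 4 = -1
  -5 + 9 = 4
  -3 + -2 = -5
  -3 + -1 = -4
  -3 + 1 = -2
  -3 + 4 = 1
  -3 + 9 = 6
  -2 + -1 = -3
  -2 + 1 = -1
  -2 + 4 = 2
  -2 + 9 = 7
  -1 + 1 = 0
  -1 + 4 = 3
  -1 + 9 = 8
  1 + 4 = 5
  1 + 9 = 10
  4 + 9 = 13
Collected distinct sums: {-8, -7, -6, -5, -4, -3, -2, -1, 0, 1, 2, 3, 4, 5, 6, 7, 8, 10, 13}
|A +̂ A| = 19
(Reference bound: |A +̂ A| ≥ 2|A| - 3 for |A| ≥ 2, with |A| = 7 giving ≥ 11.)

|A +̂ A| = 19


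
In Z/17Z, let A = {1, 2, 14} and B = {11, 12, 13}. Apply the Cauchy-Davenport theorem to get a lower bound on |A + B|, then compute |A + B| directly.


Cauchy-Davenport: |A + B| ≥ min(p, |A| + |B| - 1) for A, B nonempty in Z/pZ.
|A| = 3, |B| = 3, p = 17.
CD lower bound = min(17, 3 + 3 - 1) = min(17, 5) = 5.
Compute A + B mod 17 directly:
a = 1: 1+11=12, 1+12=13, 1+13=14
a = 2: 2+11=13, 2+12=14, 2+13=15
a = 14: 14+11=8, 14+12=9, 14+13=10
A + B = {8, 9, 10, 12, 13, 14, 15}, so |A + B| = 7.
Verify: 7 ≥ 5? Yes ✓.

CD lower bound = 5, actual |A + B| = 7.


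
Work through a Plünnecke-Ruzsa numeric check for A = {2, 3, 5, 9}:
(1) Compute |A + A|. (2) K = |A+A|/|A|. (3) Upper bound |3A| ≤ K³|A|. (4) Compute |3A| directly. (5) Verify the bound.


|A| = 4.
Step 1: Compute A + A by enumerating all 16 pairs.
A + A = {4, 5, 6, 7, 8, 10, 11, 12, 14, 18}, so |A + A| = 10.
Step 2: Doubling constant K = |A + A|/|A| = 10/4 = 10/4 ≈ 2.5000.
Step 3: Plünnecke-Ruzsa gives |3A| ≤ K³·|A| = (2.5000)³ · 4 ≈ 62.5000.
Step 4: Compute 3A = A + A + A directly by enumerating all triples (a,b,c) ∈ A³; |3A| = 17.
Step 5: Check 17 ≤ 62.5000? Yes ✓.

K = 10/4, Plünnecke-Ruzsa bound K³|A| ≈ 62.5000, |3A| = 17, inequality holds.


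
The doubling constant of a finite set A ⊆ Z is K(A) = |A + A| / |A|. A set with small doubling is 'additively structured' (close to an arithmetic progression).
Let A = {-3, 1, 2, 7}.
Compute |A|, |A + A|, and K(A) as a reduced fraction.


|A| = 4.
Compute A + A by enumerating all 16 pairs.
A + A = {-6, -2, -1, 2, 3, 4, 8, 9, 14}, so |A + A| = 9.
K = |A + A| / |A| = 9/4 (already in lowest terms) ≈ 2.2500.
Reference: AP of size 4 gives K = 7/4 ≈ 1.7500; a fully generic set of size 4 gives K ≈ 2.5000.

|A| = 4, |A + A| = 9, K = 9/4.


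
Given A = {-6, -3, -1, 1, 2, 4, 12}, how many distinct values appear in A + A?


A + A = {a + a' : a, a' ∈ A}; |A| = 7.
General bounds: 2|A| - 1 ≤ |A + A| ≤ |A|(|A|+1)/2, i.e. 13 ≤ |A + A| ≤ 28.
Lower bound 2|A|-1 is attained iff A is an arithmetic progression.
Enumerate sums a + a' for a ≤ a' (symmetric, so this suffices):
a = -6: -6+-6=-12, -6+-3=-9, -6+-1=-7, -6+1=-5, -6+2=-4, -6+4=-2, -6+12=6
a = -3: -3+-3=-6, -3+-1=-4, -3+1=-2, -3+2=-1, -3+4=1, -3+12=9
a = -1: -1+-1=-2, -1+1=0, -1+2=1, -1+4=3, -1+12=11
a = 1: 1+1=2, 1+2=3, 1+4=5, 1+12=13
a = 2: 2+2=4, 2+4=6, 2+12=14
a = 4: 4+4=8, 4+12=16
a = 12: 12+12=24
Distinct sums: {-12, -9, -7, -6, -5, -4, -2, -1, 0, 1, 2, 3, 4, 5, 6, 8, 9, 11, 13, 14, 16, 24}
|A + A| = 22

|A + A| = 22


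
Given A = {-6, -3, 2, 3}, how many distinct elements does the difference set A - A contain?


A - A = {a - a' : a, a' ∈ A}; |A| = 4.
Bounds: 2|A|-1 ≤ |A - A| ≤ |A|² - |A| + 1, i.e. 7 ≤ |A - A| ≤ 13.
Note: 0 ∈ A - A always (from a - a). The set is symmetric: if d ∈ A - A then -d ∈ A - A.
Enumerate nonzero differences d = a - a' with a > a' (then include -d):
Positive differences: {1, 3, 5, 6, 8, 9}
Full difference set: {0} ∪ (positive diffs) ∪ (negative diffs).
|A - A| = 1 + 2·6 = 13 (matches direct enumeration: 13).

|A - A| = 13


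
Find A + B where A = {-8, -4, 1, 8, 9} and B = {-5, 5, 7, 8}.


A + B = {a + b : a ∈ A, b ∈ B}.
Enumerate all |A|·|B| = 5·4 = 20 pairs (a, b) and collect distinct sums.
a = -8: -8+-5=-13, -8+5=-3, -8+7=-1, -8+8=0
a = -4: -4+-5=-9, -4+5=1, -4+7=3, -4+8=4
a = 1: 1+-5=-4, 1+5=6, 1+7=8, 1+8=9
a = 8: 8+-5=3, 8+5=13, 8+7=15, 8+8=16
a = 9: 9+-5=4, 9+5=14, 9+7=16, 9+8=17
Collecting distinct sums: A + B = {-13, -9, -4, -3, -1, 0, 1, 3, 4, 6, 8, 9, 13, 14, 15, 16, 17}
|A + B| = 17

A + B = {-13, -9, -4, -3, -1, 0, 1, 3, 4, 6, 8, 9, 13, 14, 15, 16, 17}


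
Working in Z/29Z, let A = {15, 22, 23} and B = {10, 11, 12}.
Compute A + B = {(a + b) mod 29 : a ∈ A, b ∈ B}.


Work in Z/29Z: reduce every sum a + b modulo 29.
Enumerate all 9 pairs:
a = 15: 15+10=25, 15+11=26, 15+12=27
a = 22: 22+10=3, 22+11=4, 22+12=5
a = 23: 23+10=4, 23+11=5, 23+12=6
Distinct residues collected: {3, 4, 5, 6, 25, 26, 27}
|A + B| = 7 (out of 29 total residues).

A + B = {3, 4, 5, 6, 25, 26, 27}


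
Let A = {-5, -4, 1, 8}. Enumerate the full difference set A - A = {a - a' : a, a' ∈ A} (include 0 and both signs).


A - A = {a - a' : a, a' ∈ A}.
Compute a - a' for each ordered pair (a, a'):
a = -5: -5--5=0, -5--4=-1, -5-1=-6, -5-8=-13
a = -4: -4--5=1, -4--4=0, -4-1=-5, -4-8=-12
a = 1: 1--5=6, 1--4=5, 1-1=0, 1-8=-7
a = 8: 8--5=13, 8--4=12, 8-1=7, 8-8=0
Collecting distinct values (and noting 0 appears from a-a):
A - A = {-13, -12, -7, -6, -5, -1, 0, 1, 5, 6, 7, 12, 13}
|A - A| = 13

A - A = {-13, -12, -7, -6, -5, -1, 0, 1, 5, 6, 7, 12, 13}


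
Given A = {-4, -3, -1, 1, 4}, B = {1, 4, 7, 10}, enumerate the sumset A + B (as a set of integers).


A + B = {a + b : a ∈ A, b ∈ B}.
Enumerate all |A|·|B| = 5·4 = 20 pairs (a, b) and collect distinct sums.
a = -4: -4+1=-3, -4+4=0, -4+7=3, -4+10=6
a = -3: -3+1=-2, -3+4=1, -3+7=4, -3+10=7
a = -1: -1+1=0, -1+4=3, -1+7=6, -1+10=9
a = 1: 1+1=2, 1+4=5, 1+7=8, 1+10=11
a = 4: 4+1=5, 4+4=8, 4+7=11, 4+10=14
Collecting distinct sums: A + B = {-3, -2, 0, 1, 2, 3, 4, 5, 6, 7, 8, 9, 11, 14}
|A + B| = 14

A + B = {-3, -2, 0, 1, 2, 3, 4, 5, 6, 7, 8, 9, 11, 14}


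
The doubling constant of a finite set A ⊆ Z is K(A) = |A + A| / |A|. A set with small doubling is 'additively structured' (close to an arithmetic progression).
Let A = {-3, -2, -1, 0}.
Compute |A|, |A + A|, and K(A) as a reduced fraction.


|A| = 4.
Compute A + A by enumerating all 16 pairs.
A + A = {-6, -5, -4, -3, -2, -1, 0}, so |A + A| = 7.
K = |A + A| / |A| = 7/4 (already in lowest terms) ≈ 1.7500.
Reference: AP of size 4 gives K = 7/4 ≈ 1.7500; a fully generic set of size 4 gives K ≈ 2.5000.

|A| = 4, |A + A| = 7, K = 7/4.


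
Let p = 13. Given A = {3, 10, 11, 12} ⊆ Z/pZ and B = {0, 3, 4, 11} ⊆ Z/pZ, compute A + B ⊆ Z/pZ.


Work in Z/13Z: reduce every sum a + b modulo 13.
Enumerate all 16 pairs:
a = 3: 3+0=3, 3+3=6, 3+4=7, 3+11=1
a = 10: 10+0=10, 10+3=0, 10+4=1, 10+11=8
a = 11: 11+0=11, 11+3=1, 11+4=2, 11+11=9
a = 12: 12+0=12, 12+3=2, 12+4=3, 12+11=10
Distinct residues collected: {0, 1, 2, 3, 6, 7, 8, 9, 10, 11, 12}
|A + B| = 11 (out of 13 total residues).

A + B = {0, 1, 2, 3, 6, 7, 8, 9, 10, 11, 12}


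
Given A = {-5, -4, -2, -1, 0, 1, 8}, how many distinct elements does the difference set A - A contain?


A - A = {a - a' : a, a' ∈ A}; |A| = 7.
Bounds: 2|A|-1 ≤ |A - A| ≤ |A|² - |A| + 1, i.e. 13 ≤ |A - A| ≤ 43.
Note: 0 ∈ A - A always (from a - a). The set is symmetric: if d ∈ A - A then -d ∈ A - A.
Enumerate nonzero differences d = a - a' with a > a' (then include -d):
Positive differences: {1, 2, 3, 4, 5, 6, 7, 8, 9, 10, 12, 13}
Full difference set: {0} ∪ (positive diffs) ∪ (negative diffs).
|A - A| = 1 + 2·12 = 25 (matches direct enumeration: 25).

|A - A| = 25


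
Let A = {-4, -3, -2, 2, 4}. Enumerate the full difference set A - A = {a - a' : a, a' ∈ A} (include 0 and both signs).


A - A = {a - a' : a, a' ∈ A}.
Compute a - a' for each ordered pair (a, a'):
a = -4: -4--4=0, -4--3=-1, -4--2=-2, -4-2=-6, -4-4=-8
a = -3: -3--4=1, -3--3=0, -3--2=-1, -3-2=-5, -3-4=-7
a = -2: -2--4=2, -2--3=1, -2--2=0, -2-2=-4, -2-4=-6
a = 2: 2--4=6, 2--3=5, 2--2=4, 2-2=0, 2-4=-2
a = 4: 4--4=8, 4--3=7, 4--2=6, 4-2=2, 4-4=0
Collecting distinct values (and noting 0 appears from a-a):
A - A = {-8, -7, -6, -5, -4, -2, -1, 0, 1, 2, 4, 5, 6, 7, 8}
|A - A| = 15

A - A = {-8, -7, -6, -5, -4, -2, -1, 0, 1, 2, 4, 5, 6, 7, 8}


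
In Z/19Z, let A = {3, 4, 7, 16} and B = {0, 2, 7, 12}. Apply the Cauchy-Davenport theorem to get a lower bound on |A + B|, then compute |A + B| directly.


Cauchy-Davenport: |A + B| ≥ min(p, |A| + |B| - 1) for A, B nonempty in Z/pZ.
|A| = 4, |B| = 4, p = 19.
CD lower bound = min(19, 4 + 4 - 1) = min(19, 7) = 7.
Compute A + B mod 19 directly:
a = 3: 3+0=3, 3+2=5, 3+7=10, 3+12=15
a = 4: 4+0=4, 4+2=6, 4+7=11, 4+12=16
a = 7: 7+0=7, 7+2=9, 7+7=14, 7+12=0
a = 16: 16+0=16, 16+2=18, 16+7=4, 16+12=9
A + B = {0, 3, 4, 5, 6, 7, 9, 10, 11, 14, 15, 16, 18}, so |A + B| = 13.
Verify: 13 ≥ 7? Yes ✓.

CD lower bound = 7, actual |A + B| = 13.


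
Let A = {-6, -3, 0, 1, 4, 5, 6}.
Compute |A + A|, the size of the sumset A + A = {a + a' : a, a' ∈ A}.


A + A = {a + a' : a, a' ∈ A}; |A| = 7.
General bounds: 2|A| - 1 ≤ |A + A| ≤ |A|(|A|+1)/2, i.e. 13 ≤ |A + A| ≤ 28.
Lower bound 2|A|-1 is attained iff A is an arithmetic progression.
Enumerate sums a + a' for a ≤ a' (symmetric, so this suffices):
a = -6: -6+-6=-12, -6+-3=-9, -6+0=-6, -6+1=-5, -6+4=-2, -6+5=-1, -6+6=0
a = -3: -3+-3=-6, -3+0=-3, -3+1=-2, -3+4=1, -3+5=2, -3+6=3
a = 0: 0+0=0, 0+1=1, 0+4=4, 0+5=5, 0+6=6
a = 1: 1+1=2, 1+4=5, 1+5=6, 1+6=7
a = 4: 4+4=8, 4+5=9, 4+6=10
a = 5: 5+5=10, 5+6=11
a = 6: 6+6=12
Distinct sums: {-12, -9, -6, -5, -3, -2, -1, 0, 1, 2, 3, 4, 5, 6, 7, 8, 9, 10, 11, 12}
|A + A| = 20

|A + A| = 20


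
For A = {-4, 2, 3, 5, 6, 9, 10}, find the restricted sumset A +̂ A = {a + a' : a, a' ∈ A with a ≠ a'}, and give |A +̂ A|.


Restricted sumset: A +̂ A = {a + a' : a ∈ A, a' ∈ A, a ≠ a'}.
Equivalently, take A + A and drop any sum 2a that is achievable ONLY as a + a for a ∈ A (i.e. sums representable only with equal summands).
Enumerate pairs (a, a') with a < a' (symmetric, so each unordered pair gives one sum; this covers all a ≠ a'):
  -4 + 2 = -2
  -4 + 3 = -1
  -4 + 5 = 1
  -4 + 6 = 2
  -4 + 9 = 5
  -4 + 10 = 6
  2 + 3 = 5
  2 + 5 = 7
  2 + 6 = 8
  2 + 9 = 11
  2 + 10 = 12
  3 + 5 = 8
  3 + 6 = 9
  3 + 9 = 12
  3 + 10 = 13
  5 + 6 = 11
  5 + 9 = 14
  5 + 10 = 15
  6 + 9 = 15
  6 + 10 = 16
  9 + 10 = 19
Collected distinct sums: {-2, -1, 1, 2, 5, 6, 7, 8, 9, 11, 12, 13, 14, 15, 16, 19}
|A +̂ A| = 16
(Reference bound: |A +̂ A| ≥ 2|A| - 3 for |A| ≥ 2, with |A| = 7 giving ≥ 11.)

|A +̂ A| = 16


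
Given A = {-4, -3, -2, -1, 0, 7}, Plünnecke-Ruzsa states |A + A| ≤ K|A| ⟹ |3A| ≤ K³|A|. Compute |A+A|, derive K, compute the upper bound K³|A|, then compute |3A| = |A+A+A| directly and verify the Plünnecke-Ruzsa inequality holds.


|A| = 6.
Step 1: Compute A + A by enumerating all 36 pairs.
A + A = {-8, -7, -6, -5, -4, -3, -2, -1, 0, 3, 4, 5, 6, 7, 14}, so |A + A| = 15.
Step 2: Doubling constant K = |A + A|/|A| = 15/6 = 15/6 ≈ 2.5000.
Step 3: Plünnecke-Ruzsa gives |3A| ≤ K³·|A| = (2.5000)³ · 6 ≈ 93.7500.
Step 4: Compute 3A = A + A + A directly by enumerating all triples (a,b,c) ∈ A³; |3A| = 26.
Step 5: Check 26 ≤ 93.7500? Yes ✓.

K = 15/6, Plünnecke-Ruzsa bound K³|A| ≈ 93.7500, |3A| = 26, inequality holds.


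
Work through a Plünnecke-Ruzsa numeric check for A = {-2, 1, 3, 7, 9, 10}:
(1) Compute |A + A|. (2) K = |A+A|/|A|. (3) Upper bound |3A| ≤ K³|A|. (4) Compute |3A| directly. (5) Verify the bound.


|A| = 6.
Step 1: Compute A + A by enumerating all 36 pairs.
A + A = {-4, -1, 1, 2, 4, 5, 6, 7, 8, 10, 11, 12, 13, 14, 16, 17, 18, 19, 20}, so |A + A| = 19.
Step 2: Doubling constant K = |A + A|/|A| = 19/6 = 19/6 ≈ 3.1667.
Step 3: Plünnecke-Ruzsa gives |3A| ≤ K³·|A| = (3.1667)³ · 6 ≈ 190.5278.
Step 4: Compute 3A = A + A + A directly by enumerating all triples (a,b,c) ∈ A³; |3A| = 33.
Step 5: Check 33 ≤ 190.5278? Yes ✓.

K = 19/6, Plünnecke-Ruzsa bound K³|A| ≈ 190.5278, |3A| = 33, inequality holds.


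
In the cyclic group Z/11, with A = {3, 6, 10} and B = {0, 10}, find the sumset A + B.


Work in Z/11Z: reduce every sum a + b modulo 11.
Enumerate all 6 pairs:
a = 3: 3+0=3, 3+10=2
a = 6: 6+0=6, 6+10=5
a = 10: 10+0=10, 10+10=9
Distinct residues collected: {2, 3, 5, 6, 9, 10}
|A + B| = 6 (out of 11 total residues).

A + B = {2, 3, 5, 6, 9, 10}


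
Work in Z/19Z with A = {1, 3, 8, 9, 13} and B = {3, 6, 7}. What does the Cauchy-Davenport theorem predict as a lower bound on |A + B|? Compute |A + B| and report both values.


Cauchy-Davenport: |A + B| ≥ min(p, |A| + |B| - 1) for A, B nonempty in Z/pZ.
|A| = 5, |B| = 3, p = 19.
CD lower bound = min(19, 5 + 3 - 1) = min(19, 7) = 7.
Compute A + B mod 19 directly:
a = 1: 1+3=4, 1+6=7, 1+7=8
a = 3: 3+3=6, 3+6=9, 3+7=10
a = 8: 8+3=11, 8+6=14, 8+7=15
a = 9: 9+3=12, 9+6=15, 9+7=16
a = 13: 13+3=16, 13+6=0, 13+7=1
A + B = {0, 1, 4, 6, 7, 8, 9, 10, 11, 12, 14, 15, 16}, so |A + B| = 13.
Verify: 13 ≥ 7? Yes ✓.

CD lower bound = 7, actual |A + B| = 13.


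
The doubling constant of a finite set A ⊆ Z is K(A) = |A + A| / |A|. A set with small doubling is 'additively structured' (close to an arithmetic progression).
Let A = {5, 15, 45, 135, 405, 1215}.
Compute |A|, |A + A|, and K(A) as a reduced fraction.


|A| = 6.
Compute A + A by enumerating all 36 pairs.
A + A = {10, 20, 30, 50, 60, 90, 140, 150, 180, 270, 410, 420, 450, 540, 810, 1220, 1230, 1260, 1350, 1620, 2430}, so |A + A| = 21.
K = |A + A| / |A| = 21/6 = 7/2 ≈ 3.5000.
Reference: AP of size 6 gives K = 11/6 ≈ 1.8333; a fully generic set of size 6 gives K ≈ 3.5000.

|A| = 6, |A + A| = 21, K = 21/6 = 7/2.


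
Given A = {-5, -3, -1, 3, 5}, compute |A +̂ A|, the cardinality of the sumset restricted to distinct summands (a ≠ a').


Restricted sumset: A +̂ A = {a + a' : a ∈ A, a' ∈ A, a ≠ a'}.
Equivalently, take A + A and drop any sum 2a that is achievable ONLY as a + a for a ∈ A (i.e. sums representable only with equal summands).
Enumerate pairs (a, a') with a < a' (symmetric, so each unordered pair gives one sum; this covers all a ≠ a'):
  -5 + -3 = -8
  -5 + -1 = -6
  -5 + 3 = -2
  -5 + 5 = 0
  -3 + -1 = -4
  -3 + 3 = 0
  -3 + 5 = 2
  -1 + 3 = 2
  -1 + 5 = 4
  3 + 5 = 8
Collected distinct sums: {-8, -6, -4, -2, 0, 2, 4, 8}
|A +̂ A| = 8
(Reference bound: |A +̂ A| ≥ 2|A| - 3 for |A| ≥ 2, with |A| = 5 giving ≥ 7.)

|A +̂ A| = 8


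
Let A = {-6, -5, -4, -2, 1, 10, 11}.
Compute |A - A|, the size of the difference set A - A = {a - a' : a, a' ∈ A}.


A - A = {a - a' : a, a' ∈ A}; |A| = 7.
Bounds: 2|A|-1 ≤ |A - A| ≤ |A|² - |A| + 1, i.e. 13 ≤ |A - A| ≤ 43.
Note: 0 ∈ A - A always (from a - a). The set is symmetric: if d ∈ A - A then -d ∈ A - A.
Enumerate nonzero differences d = a - a' with a > a' (then include -d):
Positive differences: {1, 2, 3, 4, 5, 6, 7, 9, 10, 12, 13, 14, 15, 16, 17}
Full difference set: {0} ∪ (positive diffs) ∪ (negative diffs).
|A - A| = 1 + 2·15 = 31 (matches direct enumeration: 31).

|A - A| = 31


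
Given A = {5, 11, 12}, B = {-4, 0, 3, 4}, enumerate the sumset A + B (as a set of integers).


A + B = {a + b : a ∈ A, b ∈ B}.
Enumerate all |A|·|B| = 3·4 = 12 pairs (a, b) and collect distinct sums.
a = 5: 5+-4=1, 5+0=5, 5+3=8, 5+4=9
a = 11: 11+-4=7, 11+0=11, 11+3=14, 11+4=15
a = 12: 12+-4=8, 12+0=12, 12+3=15, 12+4=16
Collecting distinct sums: A + B = {1, 5, 7, 8, 9, 11, 12, 14, 15, 16}
|A + B| = 10

A + B = {1, 5, 7, 8, 9, 11, 12, 14, 15, 16}


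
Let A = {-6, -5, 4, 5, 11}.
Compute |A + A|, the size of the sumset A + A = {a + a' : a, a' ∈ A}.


A + A = {a + a' : a, a' ∈ A}; |A| = 5.
General bounds: 2|A| - 1 ≤ |A + A| ≤ |A|(|A|+1)/2, i.e. 9 ≤ |A + A| ≤ 15.
Lower bound 2|A|-1 is attained iff A is an arithmetic progression.
Enumerate sums a + a' for a ≤ a' (symmetric, so this suffices):
a = -6: -6+-6=-12, -6+-5=-11, -6+4=-2, -6+5=-1, -6+11=5
a = -5: -5+-5=-10, -5+4=-1, -5+5=0, -5+11=6
a = 4: 4+4=8, 4+5=9, 4+11=15
a = 5: 5+5=10, 5+11=16
a = 11: 11+11=22
Distinct sums: {-12, -11, -10, -2, -1, 0, 5, 6, 8, 9, 10, 15, 16, 22}
|A + A| = 14

|A + A| = 14


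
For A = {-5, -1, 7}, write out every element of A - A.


A - A = {a - a' : a, a' ∈ A}.
Compute a - a' for each ordered pair (a, a'):
a = -5: -5--5=0, -5--1=-4, -5-7=-12
a = -1: -1--5=4, -1--1=0, -1-7=-8
a = 7: 7--5=12, 7--1=8, 7-7=0
Collecting distinct values (and noting 0 appears from a-a):
A - A = {-12, -8, -4, 0, 4, 8, 12}
|A - A| = 7

A - A = {-12, -8, -4, 0, 4, 8, 12}


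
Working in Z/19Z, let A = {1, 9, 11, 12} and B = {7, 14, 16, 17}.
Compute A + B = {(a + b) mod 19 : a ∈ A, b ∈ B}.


Work in Z/19Z: reduce every sum a + b modulo 19.
Enumerate all 16 pairs:
a = 1: 1+7=8, 1+14=15, 1+16=17, 1+17=18
a = 9: 9+7=16, 9+14=4, 9+16=6, 9+17=7
a = 11: 11+7=18, 11+14=6, 11+16=8, 11+17=9
a = 12: 12+7=0, 12+14=7, 12+16=9, 12+17=10
Distinct residues collected: {0, 4, 6, 7, 8, 9, 10, 15, 16, 17, 18}
|A + B| = 11 (out of 19 total residues).

A + B = {0, 4, 6, 7, 8, 9, 10, 15, 16, 17, 18}


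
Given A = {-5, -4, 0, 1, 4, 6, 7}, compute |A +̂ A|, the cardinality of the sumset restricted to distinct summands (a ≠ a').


Restricted sumset: A +̂ A = {a + a' : a ∈ A, a' ∈ A, a ≠ a'}.
Equivalently, take A + A and drop any sum 2a that is achievable ONLY as a + a for a ∈ A (i.e. sums representable only with equal summands).
Enumerate pairs (a, a') with a < a' (symmetric, so each unordered pair gives one sum; this covers all a ≠ a'):
  -5 + -4 = -9
  -5 + 0 = -5
  -5 + 1 = -4
  -5 + 4 = -1
  -5 + 6 = 1
  -5 + 7 = 2
  -4 + 0 = -4
  -4 + 1 = -3
  -4 + 4 = 0
  -4 + 6 = 2
  -4 + 7 = 3
  0 + 1 = 1
  0 + 4 = 4
  0 + 6 = 6
  0 + 7 = 7
  1 + 4 = 5
  1 + 6 = 7
  1 + 7 = 8
  4 + 6 = 10
  4 + 7 = 11
  6 + 7 = 13
Collected distinct sums: {-9, -5, -4, -3, -1, 0, 1, 2, 3, 4, 5, 6, 7, 8, 10, 11, 13}
|A +̂ A| = 17
(Reference bound: |A +̂ A| ≥ 2|A| - 3 for |A| ≥ 2, with |A| = 7 giving ≥ 11.)

|A +̂ A| = 17


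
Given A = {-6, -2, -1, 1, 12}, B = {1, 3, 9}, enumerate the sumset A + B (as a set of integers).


A + B = {a + b : a ∈ A, b ∈ B}.
Enumerate all |A|·|B| = 5·3 = 15 pairs (a, b) and collect distinct sums.
a = -6: -6+1=-5, -6+3=-3, -6+9=3
a = -2: -2+1=-1, -2+3=1, -2+9=7
a = -1: -1+1=0, -1+3=2, -1+9=8
a = 1: 1+1=2, 1+3=4, 1+9=10
a = 12: 12+1=13, 12+3=15, 12+9=21
Collecting distinct sums: A + B = {-5, -3, -1, 0, 1, 2, 3, 4, 7, 8, 10, 13, 15, 21}
|A + B| = 14

A + B = {-5, -3, -1, 0, 1, 2, 3, 4, 7, 8, 10, 13, 15, 21}


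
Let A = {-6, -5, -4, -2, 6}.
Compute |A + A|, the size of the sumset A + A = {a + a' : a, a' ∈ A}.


A + A = {a + a' : a, a' ∈ A}; |A| = 5.
General bounds: 2|A| - 1 ≤ |A + A| ≤ |A|(|A|+1)/2, i.e. 9 ≤ |A + A| ≤ 15.
Lower bound 2|A|-1 is attained iff A is an arithmetic progression.
Enumerate sums a + a' for a ≤ a' (symmetric, so this suffices):
a = -6: -6+-6=-12, -6+-5=-11, -6+-4=-10, -6+-2=-8, -6+6=0
a = -5: -5+-5=-10, -5+-4=-9, -5+-2=-7, -5+6=1
a = -4: -4+-4=-8, -4+-2=-6, -4+6=2
a = -2: -2+-2=-4, -2+6=4
a = 6: 6+6=12
Distinct sums: {-12, -11, -10, -9, -8, -7, -6, -4, 0, 1, 2, 4, 12}
|A + A| = 13

|A + A| = 13


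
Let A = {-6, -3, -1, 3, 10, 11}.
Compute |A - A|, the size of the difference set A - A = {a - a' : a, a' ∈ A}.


A - A = {a - a' : a, a' ∈ A}; |A| = 6.
Bounds: 2|A|-1 ≤ |A - A| ≤ |A|² - |A| + 1, i.e. 11 ≤ |A - A| ≤ 31.
Note: 0 ∈ A - A always (from a - a). The set is symmetric: if d ∈ A - A then -d ∈ A - A.
Enumerate nonzero differences d = a - a' with a > a' (then include -d):
Positive differences: {1, 2, 3, 4, 5, 6, 7, 8, 9, 11, 12, 13, 14, 16, 17}
Full difference set: {0} ∪ (positive diffs) ∪ (negative diffs).
|A - A| = 1 + 2·15 = 31 (matches direct enumeration: 31).

|A - A| = 31


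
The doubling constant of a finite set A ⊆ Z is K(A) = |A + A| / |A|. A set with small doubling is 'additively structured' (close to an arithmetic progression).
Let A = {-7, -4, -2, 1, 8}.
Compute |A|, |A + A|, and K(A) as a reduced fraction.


|A| = 5.
Compute A + A by enumerating all 25 pairs.
A + A = {-14, -11, -9, -8, -6, -4, -3, -1, 1, 2, 4, 6, 9, 16}, so |A + A| = 14.
K = |A + A| / |A| = 14/5 (already in lowest terms) ≈ 2.8000.
Reference: AP of size 5 gives K = 9/5 ≈ 1.8000; a fully generic set of size 5 gives K ≈ 3.0000.

|A| = 5, |A + A| = 14, K = 14/5.


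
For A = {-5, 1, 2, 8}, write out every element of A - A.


A - A = {a - a' : a, a' ∈ A}.
Compute a - a' for each ordered pair (a, a'):
a = -5: -5--5=0, -5-1=-6, -5-2=-7, -5-8=-13
a = 1: 1--5=6, 1-1=0, 1-2=-1, 1-8=-7
a = 2: 2--5=7, 2-1=1, 2-2=0, 2-8=-6
a = 8: 8--5=13, 8-1=7, 8-2=6, 8-8=0
Collecting distinct values (and noting 0 appears from a-a):
A - A = {-13, -7, -6, -1, 0, 1, 6, 7, 13}
|A - A| = 9

A - A = {-13, -7, -6, -1, 0, 1, 6, 7, 13}


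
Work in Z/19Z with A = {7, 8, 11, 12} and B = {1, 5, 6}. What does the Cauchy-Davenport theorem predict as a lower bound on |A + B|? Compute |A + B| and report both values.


Cauchy-Davenport: |A + B| ≥ min(p, |A| + |B| - 1) for A, B nonempty in Z/pZ.
|A| = 4, |B| = 3, p = 19.
CD lower bound = min(19, 4 + 3 - 1) = min(19, 6) = 6.
Compute A + B mod 19 directly:
a = 7: 7+1=8, 7+5=12, 7+6=13
a = 8: 8+1=9, 8+5=13, 8+6=14
a = 11: 11+1=12, 11+5=16, 11+6=17
a = 12: 12+1=13, 12+5=17, 12+6=18
A + B = {8, 9, 12, 13, 14, 16, 17, 18}, so |A + B| = 8.
Verify: 8 ≥ 6? Yes ✓.

CD lower bound = 6, actual |A + B| = 8.


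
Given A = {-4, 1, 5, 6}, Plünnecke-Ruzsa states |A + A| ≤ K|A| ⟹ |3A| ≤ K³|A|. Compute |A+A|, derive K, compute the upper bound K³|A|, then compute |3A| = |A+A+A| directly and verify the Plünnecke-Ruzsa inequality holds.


|A| = 4.
Step 1: Compute A + A by enumerating all 16 pairs.
A + A = {-8, -3, 1, 2, 6, 7, 10, 11, 12}, so |A + A| = 9.
Step 2: Doubling constant K = |A + A|/|A| = 9/4 = 9/4 ≈ 2.2500.
Step 3: Plünnecke-Ruzsa gives |3A| ≤ K³·|A| = (2.2500)³ · 4 ≈ 45.5625.
Step 4: Compute 3A = A + A + A directly by enumerating all triples (a,b,c) ∈ A³; |3A| = 16.
Step 5: Check 16 ≤ 45.5625? Yes ✓.

K = 9/4, Plünnecke-Ruzsa bound K³|A| ≈ 45.5625, |3A| = 16, inequality holds.


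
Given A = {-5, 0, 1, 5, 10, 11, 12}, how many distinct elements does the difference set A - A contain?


A - A = {a - a' : a, a' ∈ A}; |A| = 7.
Bounds: 2|A|-1 ≤ |A - A| ≤ |A|² - |A| + 1, i.e. 13 ≤ |A - A| ≤ 43.
Note: 0 ∈ A - A always (from a - a). The set is symmetric: if d ∈ A - A then -d ∈ A - A.
Enumerate nonzero differences d = a - a' with a > a' (then include -d):
Positive differences: {1, 2, 4, 5, 6, 7, 9, 10, 11, 12, 15, 16, 17}
Full difference set: {0} ∪ (positive diffs) ∪ (negative diffs).
|A - A| = 1 + 2·13 = 27 (matches direct enumeration: 27).

|A - A| = 27


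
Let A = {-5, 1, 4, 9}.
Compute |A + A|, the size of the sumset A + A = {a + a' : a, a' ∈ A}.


A + A = {a + a' : a, a' ∈ A}; |A| = 4.
General bounds: 2|A| - 1 ≤ |A + A| ≤ |A|(|A|+1)/2, i.e. 7 ≤ |A + A| ≤ 10.
Lower bound 2|A|-1 is attained iff A is an arithmetic progression.
Enumerate sums a + a' for a ≤ a' (symmetric, so this suffices):
a = -5: -5+-5=-10, -5+1=-4, -5+4=-1, -5+9=4
a = 1: 1+1=2, 1+4=5, 1+9=10
a = 4: 4+4=8, 4+9=13
a = 9: 9+9=18
Distinct sums: {-10, -4, -1, 2, 4, 5, 8, 10, 13, 18}
|A + A| = 10

|A + A| = 10


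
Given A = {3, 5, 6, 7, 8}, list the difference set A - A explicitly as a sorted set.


A - A = {a - a' : a, a' ∈ A}.
Compute a - a' for each ordered pair (a, a'):
a = 3: 3-3=0, 3-5=-2, 3-6=-3, 3-7=-4, 3-8=-5
a = 5: 5-3=2, 5-5=0, 5-6=-1, 5-7=-2, 5-8=-3
a = 6: 6-3=3, 6-5=1, 6-6=0, 6-7=-1, 6-8=-2
a = 7: 7-3=4, 7-5=2, 7-6=1, 7-7=0, 7-8=-1
a = 8: 8-3=5, 8-5=3, 8-6=2, 8-7=1, 8-8=0
Collecting distinct values (and noting 0 appears from a-a):
A - A = {-5, -4, -3, -2, -1, 0, 1, 2, 3, 4, 5}
|A - A| = 11

A - A = {-5, -4, -3, -2, -1, 0, 1, 2, 3, 4, 5}


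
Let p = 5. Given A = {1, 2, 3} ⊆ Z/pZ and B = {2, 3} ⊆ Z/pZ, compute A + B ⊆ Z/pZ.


Work in Z/5Z: reduce every sum a + b modulo 5.
Enumerate all 6 pairs:
a = 1: 1+2=3, 1+3=4
a = 2: 2+2=4, 2+3=0
a = 3: 3+2=0, 3+3=1
Distinct residues collected: {0, 1, 3, 4}
|A + B| = 4 (out of 5 total residues).

A + B = {0, 1, 3, 4}


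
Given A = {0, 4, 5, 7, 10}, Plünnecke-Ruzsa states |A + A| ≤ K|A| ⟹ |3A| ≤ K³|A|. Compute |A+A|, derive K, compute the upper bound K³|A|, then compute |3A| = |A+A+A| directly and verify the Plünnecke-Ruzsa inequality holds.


|A| = 5.
Step 1: Compute A + A by enumerating all 25 pairs.
A + A = {0, 4, 5, 7, 8, 9, 10, 11, 12, 14, 15, 17, 20}, so |A + A| = 13.
Step 2: Doubling constant K = |A + A|/|A| = 13/5 = 13/5 ≈ 2.6000.
Step 3: Plünnecke-Ruzsa gives |3A| ≤ K³·|A| = (2.6000)³ · 5 ≈ 87.8800.
Step 4: Compute 3A = A + A + A directly by enumerating all triples (a,b,c) ∈ A³; |3A| = 23.
Step 5: Check 23 ≤ 87.8800? Yes ✓.

K = 13/5, Plünnecke-Ruzsa bound K³|A| ≈ 87.8800, |3A| = 23, inequality holds.


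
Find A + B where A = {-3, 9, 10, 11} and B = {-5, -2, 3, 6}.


A + B = {a + b : a ∈ A, b ∈ B}.
Enumerate all |A|·|B| = 4·4 = 16 pairs (a, b) and collect distinct sums.
a = -3: -3+-5=-8, -3+-2=-5, -3+3=0, -3+6=3
a = 9: 9+-5=4, 9+-2=7, 9+3=12, 9+6=15
a = 10: 10+-5=5, 10+-2=8, 10+3=13, 10+6=16
a = 11: 11+-5=6, 11+-2=9, 11+3=14, 11+6=17
Collecting distinct sums: A + B = {-8, -5, 0, 3, 4, 5, 6, 7, 8, 9, 12, 13, 14, 15, 16, 17}
|A + B| = 16

A + B = {-8, -5, 0, 3, 4, 5, 6, 7, 8, 9, 12, 13, 14, 15, 16, 17}


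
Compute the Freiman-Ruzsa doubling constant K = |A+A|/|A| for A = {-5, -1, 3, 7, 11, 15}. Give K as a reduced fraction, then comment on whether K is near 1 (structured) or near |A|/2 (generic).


|A| = 6.
Compute A + A by enumerating all 36 pairs.
A + A = {-10, -6, -2, 2, 6, 10, 14, 18, 22, 26, 30}, so |A + A| = 11.
K = |A + A| / |A| = 11/6 (already in lowest terms) ≈ 1.8333.
Reference: AP of size 6 gives K = 11/6 ≈ 1.8333; a fully generic set of size 6 gives K ≈ 3.5000.

|A| = 6, |A + A| = 11, K = 11/6.


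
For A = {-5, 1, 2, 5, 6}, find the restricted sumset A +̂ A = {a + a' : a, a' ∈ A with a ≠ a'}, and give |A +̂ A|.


Restricted sumset: A +̂ A = {a + a' : a ∈ A, a' ∈ A, a ≠ a'}.
Equivalently, take A + A and drop any sum 2a that is achievable ONLY as a + a for a ∈ A (i.e. sums representable only with equal summands).
Enumerate pairs (a, a') with a < a' (symmetric, so each unordered pair gives one sum; this covers all a ≠ a'):
  -5 + 1 = -4
  -5 + 2 = -3
  -5 + 5 = 0
  -5 + 6 = 1
  1 + 2 = 3
  1 + 5 = 6
  1 + 6 = 7
  2 + 5 = 7
  2 + 6 = 8
  5 + 6 = 11
Collected distinct sums: {-4, -3, 0, 1, 3, 6, 7, 8, 11}
|A +̂ A| = 9
(Reference bound: |A +̂ A| ≥ 2|A| - 3 for |A| ≥ 2, with |A| = 5 giving ≥ 7.)

|A +̂ A| = 9


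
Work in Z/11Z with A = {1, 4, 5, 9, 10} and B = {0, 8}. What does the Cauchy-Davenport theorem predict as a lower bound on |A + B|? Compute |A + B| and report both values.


Cauchy-Davenport: |A + B| ≥ min(p, |A| + |B| - 1) for A, B nonempty in Z/pZ.
|A| = 5, |B| = 2, p = 11.
CD lower bound = min(11, 5 + 2 - 1) = min(11, 6) = 6.
Compute A + B mod 11 directly:
a = 1: 1+0=1, 1+8=9
a = 4: 4+0=4, 4+8=1
a = 5: 5+0=5, 5+8=2
a = 9: 9+0=9, 9+8=6
a = 10: 10+0=10, 10+8=7
A + B = {1, 2, 4, 5, 6, 7, 9, 10}, so |A + B| = 8.
Verify: 8 ≥ 6? Yes ✓.

CD lower bound = 6, actual |A + B| = 8.


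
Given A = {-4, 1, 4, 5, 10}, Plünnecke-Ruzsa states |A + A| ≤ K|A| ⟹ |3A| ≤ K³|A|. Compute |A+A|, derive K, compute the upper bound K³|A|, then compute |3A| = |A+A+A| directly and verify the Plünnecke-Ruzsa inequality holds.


|A| = 5.
Step 1: Compute A + A by enumerating all 25 pairs.
A + A = {-8, -3, 0, 1, 2, 5, 6, 8, 9, 10, 11, 14, 15, 20}, so |A + A| = 14.
Step 2: Doubling constant K = |A + A|/|A| = 14/5 = 14/5 ≈ 2.8000.
Step 3: Plünnecke-Ruzsa gives |3A| ≤ K³·|A| = (2.8000)³ · 5 ≈ 109.7600.
Step 4: Compute 3A = A + A + A directly by enumerating all triples (a,b,c) ∈ A³; |3A| = 27.
Step 5: Check 27 ≤ 109.7600? Yes ✓.

K = 14/5, Plünnecke-Ruzsa bound K³|A| ≈ 109.7600, |3A| = 27, inequality holds.


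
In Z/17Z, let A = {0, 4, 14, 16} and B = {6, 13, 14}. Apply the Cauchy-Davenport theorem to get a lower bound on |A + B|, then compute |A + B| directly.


Cauchy-Davenport: |A + B| ≥ min(p, |A| + |B| - 1) for A, B nonempty in Z/pZ.
|A| = 4, |B| = 3, p = 17.
CD lower bound = min(17, 4 + 3 - 1) = min(17, 6) = 6.
Compute A + B mod 17 directly:
a = 0: 0+6=6, 0+13=13, 0+14=14
a = 4: 4+6=10, 4+13=0, 4+14=1
a = 14: 14+6=3, 14+13=10, 14+14=11
a = 16: 16+6=5, 16+13=12, 16+14=13
A + B = {0, 1, 3, 5, 6, 10, 11, 12, 13, 14}, so |A + B| = 10.
Verify: 10 ≥ 6? Yes ✓.

CD lower bound = 6, actual |A + B| = 10.


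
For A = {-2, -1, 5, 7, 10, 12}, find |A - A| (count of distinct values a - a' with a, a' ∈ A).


A - A = {a - a' : a, a' ∈ A}; |A| = 6.
Bounds: 2|A|-1 ≤ |A - A| ≤ |A|² - |A| + 1, i.e. 11 ≤ |A - A| ≤ 31.
Note: 0 ∈ A - A always (from a - a). The set is symmetric: if d ∈ A - A then -d ∈ A - A.
Enumerate nonzero differences d = a - a' with a > a' (then include -d):
Positive differences: {1, 2, 3, 5, 6, 7, 8, 9, 11, 12, 13, 14}
Full difference set: {0} ∪ (positive diffs) ∪ (negative diffs).
|A - A| = 1 + 2·12 = 25 (matches direct enumeration: 25).

|A - A| = 25


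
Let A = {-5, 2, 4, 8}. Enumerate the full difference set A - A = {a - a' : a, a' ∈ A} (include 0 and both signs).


A - A = {a - a' : a, a' ∈ A}.
Compute a - a' for each ordered pair (a, a'):
a = -5: -5--5=0, -5-2=-7, -5-4=-9, -5-8=-13
a = 2: 2--5=7, 2-2=0, 2-4=-2, 2-8=-6
a = 4: 4--5=9, 4-2=2, 4-4=0, 4-8=-4
a = 8: 8--5=13, 8-2=6, 8-4=4, 8-8=0
Collecting distinct values (and noting 0 appears from a-a):
A - A = {-13, -9, -7, -6, -4, -2, 0, 2, 4, 6, 7, 9, 13}
|A - A| = 13

A - A = {-13, -9, -7, -6, -4, -2, 0, 2, 4, 6, 7, 9, 13}


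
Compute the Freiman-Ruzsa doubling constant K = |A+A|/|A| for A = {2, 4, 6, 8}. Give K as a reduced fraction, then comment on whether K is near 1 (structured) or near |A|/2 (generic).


|A| = 4.
Compute A + A by enumerating all 16 pairs.
A + A = {4, 6, 8, 10, 12, 14, 16}, so |A + A| = 7.
K = |A + A| / |A| = 7/4 (already in lowest terms) ≈ 1.7500.
Reference: AP of size 4 gives K = 7/4 ≈ 1.7500; a fully generic set of size 4 gives K ≈ 2.5000.

|A| = 4, |A + A| = 7, K = 7/4.


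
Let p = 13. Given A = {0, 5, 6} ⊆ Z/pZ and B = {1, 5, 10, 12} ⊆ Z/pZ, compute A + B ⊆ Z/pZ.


Work in Z/13Z: reduce every sum a + b modulo 13.
Enumerate all 12 pairs:
a = 0: 0+1=1, 0+5=5, 0+10=10, 0+12=12
a = 5: 5+1=6, 5+5=10, 5+10=2, 5+12=4
a = 6: 6+1=7, 6+5=11, 6+10=3, 6+12=5
Distinct residues collected: {1, 2, 3, 4, 5, 6, 7, 10, 11, 12}
|A + B| = 10 (out of 13 total residues).

A + B = {1, 2, 3, 4, 5, 6, 7, 10, 11, 12}


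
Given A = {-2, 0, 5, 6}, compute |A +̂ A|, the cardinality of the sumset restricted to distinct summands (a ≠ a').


Restricted sumset: A +̂ A = {a + a' : a ∈ A, a' ∈ A, a ≠ a'}.
Equivalently, take A + A and drop any sum 2a that is achievable ONLY as a + a for a ∈ A (i.e. sums representable only with equal summands).
Enumerate pairs (a, a') with a < a' (symmetric, so each unordered pair gives one sum; this covers all a ≠ a'):
  -2 + 0 = -2
  -2 + 5 = 3
  -2 + 6 = 4
  0 + 5 = 5
  0 + 6 = 6
  5 + 6 = 11
Collected distinct sums: {-2, 3, 4, 5, 6, 11}
|A +̂ A| = 6
(Reference bound: |A +̂ A| ≥ 2|A| - 3 for |A| ≥ 2, with |A| = 4 giving ≥ 5.)

|A +̂ A| = 6


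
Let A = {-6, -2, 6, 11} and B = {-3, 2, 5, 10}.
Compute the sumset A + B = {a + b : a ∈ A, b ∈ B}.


A + B = {a + b : a ∈ A, b ∈ B}.
Enumerate all |A|·|B| = 4·4 = 16 pairs (a, b) and collect distinct sums.
a = -6: -6+-3=-9, -6+2=-4, -6+5=-1, -6+10=4
a = -2: -2+-3=-5, -2+2=0, -2+5=3, -2+10=8
a = 6: 6+-3=3, 6+2=8, 6+5=11, 6+10=16
a = 11: 11+-3=8, 11+2=13, 11+5=16, 11+10=21
Collecting distinct sums: A + B = {-9, -5, -4, -1, 0, 3, 4, 8, 11, 13, 16, 21}
|A + B| = 12

A + B = {-9, -5, -4, -1, 0, 3, 4, 8, 11, 13, 16, 21}


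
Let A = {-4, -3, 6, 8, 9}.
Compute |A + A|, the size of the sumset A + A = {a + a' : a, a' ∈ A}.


A + A = {a + a' : a, a' ∈ A}; |A| = 5.
General bounds: 2|A| - 1 ≤ |A + A| ≤ |A|(|A|+1)/2, i.e. 9 ≤ |A + A| ≤ 15.
Lower bound 2|A|-1 is attained iff A is an arithmetic progression.
Enumerate sums a + a' for a ≤ a' (symmetric, so this suffices):
a = -4: -4+-4=-8, -4+-3=-7, -4+6=2, -4+8=4, -4+9=5
a = -3: -3+-3=-6, -3+6=3, -3+8=5, -3+9=6
a = 6: 6+6=12, 6+8=14, 6+9=15
a = 8: 8+8=16, 8+9=17
a = 9: 9+9=18
Distinct sums: {-8, -7, -6, 2, 3, 4, 5, 6, 12, 14, 15, 16, 17, 18}
|A + A| = 14

|A + A| = 14


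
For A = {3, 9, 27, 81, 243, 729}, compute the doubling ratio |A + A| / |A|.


|A| = 6.
Compute A + A by enumerating all 36 pairs.
A + A = {6, 12, 18, 30, 36, 54, 84, 90, 108, 162, 246, 252, 270, 324, 486, 732, 738, 756, 810, 972, 1458}, so |A + A| = 21.
K = |A + A| / |A| = 21/6 = 7/2 ≈ 3.5000.
Reference: AP of size 6 gives K = 11/6 ≈ 1.8333; a fully generic set of size 6 gives K ≈ 3.5000.

|A| = 6, |A + A| = 21, K = 21/6 = 7/2.


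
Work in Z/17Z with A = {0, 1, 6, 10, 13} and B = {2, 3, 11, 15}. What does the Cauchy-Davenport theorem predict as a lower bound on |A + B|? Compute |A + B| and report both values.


Cauchy-Davenport: |A + B| ≥ min(p, |A| + |B| - 1) for A, B nonempty in Z/pZ.
|A| = 5, |B| = 4, p = 17.
CD lower bound = min(17, 5 + 4 - 1) = min(17, 8) = 8.
Compute A + B mod 17 directly:
a = 0: 0+2=2, 0+3=3, 0+11=11, 0+15=15
a = 1: 1+2=3, 1+3=4, 1+11=12, 1+15=16
a = 6: 6+2=8, 6+3=9, 6+11=0, 6+15=4
a = 10: 10+2=12, 10+3=13, 10+11=4, 10+15=8
a = 13: 13+2=15, 13+3=16, 13+11=7, 13+15=11
A + B = {0, 2, 3, 4, 7, 8, 9, 11, 12, 13, 15, 16}, so |A + B| = 12.
Verify: 12 ≥ 8? Yes ✓.

CD lower bound = 8, actual |A + B| = 12.


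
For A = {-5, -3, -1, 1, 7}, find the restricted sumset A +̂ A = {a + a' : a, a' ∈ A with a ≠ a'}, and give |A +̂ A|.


Restricted sumset: A +̂ A = {a + a' : a ∈ A, a' ∈ A, a ≠ a'}.
Equivalently, take A + A and drop any sum 2a that is achievable ONLY as a + a for a ∈ A (i.e. sums representable only with equal summands).
Enumerate pairs (a, a') with a < a' (symmetric, so each unordered pair gives one sum; this covers all a ≠ a'):
  -5 + -3 = -8
  -5 + -1 = -6
  -5 + 1 = -4
  -5 + 7 = 2
  -3 + -1 = -4
  -3 + 1 = -2
  -3 + 7 = 4
  -1 + 1 = 0
  -1 + 7 = 6
  1 + 7 = 8
Collected distinct sums: {-8, -6, -4, -2, 0, 2, 4, 6, 8}
|A +̂ A| = 9
(Reference bound: |A +̂ A| ≥ 2|A| - 3 for |A| ≥ 2, with |A| = 5 giving ≥ 7.)

|A +̂ A| = 9


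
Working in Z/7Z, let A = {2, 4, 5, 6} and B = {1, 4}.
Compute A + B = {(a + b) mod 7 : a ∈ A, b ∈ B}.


Work in Z/7Z: reduce every sum a + b modulo 7.
Enumerate all 8 pairs:
a = 2: 2+1=3, 2+4=6
a = 4: 4+1=5, 4+4=1
a = 5: 5+1=6, 5+4=2
a = 6: 6+1=0, 6+4=3
Distinct residues collected: {0, 1, 2, 3, 5, 6}
|A + B| = 6 (out of 7 total residues).

A + B = {0, 1, 2, 3, 5, 6}
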